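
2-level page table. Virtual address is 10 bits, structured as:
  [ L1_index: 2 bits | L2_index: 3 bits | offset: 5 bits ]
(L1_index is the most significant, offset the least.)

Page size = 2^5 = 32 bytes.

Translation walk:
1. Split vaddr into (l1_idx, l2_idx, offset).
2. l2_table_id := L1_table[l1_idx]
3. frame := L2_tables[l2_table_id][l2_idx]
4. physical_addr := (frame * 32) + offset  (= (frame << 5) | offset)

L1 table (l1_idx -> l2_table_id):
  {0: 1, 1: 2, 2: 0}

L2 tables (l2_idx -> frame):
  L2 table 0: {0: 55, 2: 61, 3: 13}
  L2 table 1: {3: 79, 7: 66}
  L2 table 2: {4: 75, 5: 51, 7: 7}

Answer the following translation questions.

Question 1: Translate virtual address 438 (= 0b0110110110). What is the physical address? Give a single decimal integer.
Answer: 1654

Derivation:
vaddr = 438 = 0b0110110110
Split: l1_idx=1, l2_idx=5, offset=22
L1[1] = 2
L2[2][5] = 51
paddr = 51 * 32 + 22 = 1654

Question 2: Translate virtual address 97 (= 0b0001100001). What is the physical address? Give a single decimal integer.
vaddr = 97 = 0b0001100001
Split: l1_idx=0, l2_idx=3, offset=1
L1[0] = 1
L2[1][3] = 79
paddr = 79 * 32 + 1 = 2529

Answer: 2529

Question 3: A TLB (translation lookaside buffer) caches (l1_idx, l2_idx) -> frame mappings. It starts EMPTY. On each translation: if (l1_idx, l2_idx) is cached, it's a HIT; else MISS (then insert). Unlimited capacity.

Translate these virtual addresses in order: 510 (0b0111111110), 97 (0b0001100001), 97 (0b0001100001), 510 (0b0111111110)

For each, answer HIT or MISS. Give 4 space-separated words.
Answer: MISS MISS HIT HIT

Derivation:
vaddr=510: (1,7) not in TLB -> MISS, insert
vaddr=97: (0,3) not in TLB -> MISS, insert
vaddr=97: (0,3) in TLB -> HIT
vaddr=510: (1,7) in TLB -> HIT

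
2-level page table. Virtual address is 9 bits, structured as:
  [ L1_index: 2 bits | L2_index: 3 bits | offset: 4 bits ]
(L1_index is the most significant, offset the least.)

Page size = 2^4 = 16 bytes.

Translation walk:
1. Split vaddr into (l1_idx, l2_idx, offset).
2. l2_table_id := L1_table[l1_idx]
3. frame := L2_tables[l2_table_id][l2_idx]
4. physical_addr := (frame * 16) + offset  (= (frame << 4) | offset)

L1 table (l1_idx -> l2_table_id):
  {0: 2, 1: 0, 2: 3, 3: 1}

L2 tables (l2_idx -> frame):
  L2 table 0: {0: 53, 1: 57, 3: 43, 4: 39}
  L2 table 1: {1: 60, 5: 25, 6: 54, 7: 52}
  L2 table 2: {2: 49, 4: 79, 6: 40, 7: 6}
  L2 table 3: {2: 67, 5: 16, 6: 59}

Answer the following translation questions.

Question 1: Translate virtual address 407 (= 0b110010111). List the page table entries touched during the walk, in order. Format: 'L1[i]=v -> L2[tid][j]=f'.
vaddr = 407 = 0b110010111
Split: l1_idx=3, l2_idx=1, offset=7

Answer: L1[3]=1 -> L2[1][1]=60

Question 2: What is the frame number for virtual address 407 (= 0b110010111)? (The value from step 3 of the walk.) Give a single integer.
vaddr = 407: l1_idx=3, l2_idx=1
L1[3] = 1; L2[1][1] = 60

Answer: 60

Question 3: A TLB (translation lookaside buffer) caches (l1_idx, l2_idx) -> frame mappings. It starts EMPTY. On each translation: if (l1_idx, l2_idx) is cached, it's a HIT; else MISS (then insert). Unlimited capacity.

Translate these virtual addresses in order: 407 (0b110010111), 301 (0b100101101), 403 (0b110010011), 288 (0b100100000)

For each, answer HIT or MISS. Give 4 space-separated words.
Answer: MISS MISS HIT HIT

Derivation:
vaddr=407: (3,1) not in TLB -> MISS, insert
vaddr=301: (2,2) not in TLB -> MISS, insert
vaddr=403: (3,1) in TLB -> HIT
vaddr=288: (2,2) in TLB -> HIT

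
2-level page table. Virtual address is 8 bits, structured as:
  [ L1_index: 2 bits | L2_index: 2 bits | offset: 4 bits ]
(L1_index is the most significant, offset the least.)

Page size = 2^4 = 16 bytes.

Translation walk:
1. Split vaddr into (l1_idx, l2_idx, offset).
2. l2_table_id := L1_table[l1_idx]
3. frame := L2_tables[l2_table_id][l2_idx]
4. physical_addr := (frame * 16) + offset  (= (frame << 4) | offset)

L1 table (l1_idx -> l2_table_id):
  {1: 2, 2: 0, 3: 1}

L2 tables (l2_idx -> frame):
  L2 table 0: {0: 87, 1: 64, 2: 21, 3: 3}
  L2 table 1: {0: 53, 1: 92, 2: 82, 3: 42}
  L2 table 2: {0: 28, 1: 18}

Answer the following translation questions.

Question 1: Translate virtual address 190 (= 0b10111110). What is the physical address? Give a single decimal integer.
vaddr = 190 = 0b10111110
Split: l1_idx=2, l2_idx=3, offset=14
L1[2] = 0
L2[0][3] = 3
paddr = 3 * 16 + 14 = 62

Answer: 62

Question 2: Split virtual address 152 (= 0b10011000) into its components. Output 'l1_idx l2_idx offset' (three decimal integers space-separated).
vaddr = 152 = 0b10011000
  top 2 bits -> l1_idx = 2
  next 2 bits -> l2_idx = 1
  bottom 4 bits -> offset = 8

Answer: 2 1 8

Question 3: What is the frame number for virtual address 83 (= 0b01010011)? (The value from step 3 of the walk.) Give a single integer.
vaddr = 83: l1_idx=1, l2_idx=1
L1[1] = 2; L2[2][1] = 18

Answer: 18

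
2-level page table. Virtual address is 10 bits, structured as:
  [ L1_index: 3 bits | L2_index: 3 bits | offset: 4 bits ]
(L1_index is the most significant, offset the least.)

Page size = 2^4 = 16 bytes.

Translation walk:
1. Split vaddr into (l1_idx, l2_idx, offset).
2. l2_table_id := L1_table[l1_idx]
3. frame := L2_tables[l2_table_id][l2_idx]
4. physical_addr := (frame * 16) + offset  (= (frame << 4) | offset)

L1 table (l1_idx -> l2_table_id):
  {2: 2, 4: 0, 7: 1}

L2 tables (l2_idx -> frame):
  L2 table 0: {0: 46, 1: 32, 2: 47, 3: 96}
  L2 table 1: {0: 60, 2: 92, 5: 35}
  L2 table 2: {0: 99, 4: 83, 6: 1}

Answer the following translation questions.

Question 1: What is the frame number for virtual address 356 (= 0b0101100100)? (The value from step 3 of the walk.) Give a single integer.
vaddr = 356: l1_idx=2, l2_idx=6
L1[2] = 2; L2[2][6] = 1

Answer: 1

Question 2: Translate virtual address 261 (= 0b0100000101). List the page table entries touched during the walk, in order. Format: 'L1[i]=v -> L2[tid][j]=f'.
vaddr = 261 = 0b0100000101
Split: l1_idx=2, l2_idx=0, offset=5

Answer: L1[2]=2 -> L2[2][0]=99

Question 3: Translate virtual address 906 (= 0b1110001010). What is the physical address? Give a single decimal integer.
vaddr = 906 = 0b1110001010
Split: l1_idx=7, l2_idx=0, offset=10
L1[7] = 1
L2[1][0] = 60
paddr = 60 * 16 + 10 = 970

Answer: 970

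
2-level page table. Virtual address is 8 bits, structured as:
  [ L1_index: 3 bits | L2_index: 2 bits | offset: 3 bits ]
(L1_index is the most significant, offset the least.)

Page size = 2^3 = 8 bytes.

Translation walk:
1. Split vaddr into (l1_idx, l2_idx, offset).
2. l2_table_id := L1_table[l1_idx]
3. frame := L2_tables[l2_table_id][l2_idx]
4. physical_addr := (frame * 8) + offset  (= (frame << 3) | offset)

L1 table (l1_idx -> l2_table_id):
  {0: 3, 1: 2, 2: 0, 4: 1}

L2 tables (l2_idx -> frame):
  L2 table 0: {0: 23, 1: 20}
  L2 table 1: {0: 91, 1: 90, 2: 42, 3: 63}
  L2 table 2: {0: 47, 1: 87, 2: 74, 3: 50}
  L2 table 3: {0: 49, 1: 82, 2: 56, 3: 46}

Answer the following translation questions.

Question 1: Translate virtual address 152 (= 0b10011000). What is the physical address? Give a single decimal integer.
vaddr = 152 = 0b10011000
Split: l1_idx=4, l2_idx=3, offset=0
L1[4] = 1
L2[1][3] = 63
paddr = 63 * 8 + 0 = 504

Answer: 504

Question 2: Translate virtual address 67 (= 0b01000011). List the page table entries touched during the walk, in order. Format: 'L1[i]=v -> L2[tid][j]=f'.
vaddr = 67 = 0b01000011
Split: l1_idx=2, l2_idx=0, offset=3

Answer: L1[2]=0 -> L2[0][0]=23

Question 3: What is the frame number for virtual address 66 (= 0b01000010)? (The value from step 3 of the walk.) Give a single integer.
Answer: 23

Derivation:
vaddr = 66: l1_idx=2, l2_idx=0
L1[2] = 0; L2[0][0] = 23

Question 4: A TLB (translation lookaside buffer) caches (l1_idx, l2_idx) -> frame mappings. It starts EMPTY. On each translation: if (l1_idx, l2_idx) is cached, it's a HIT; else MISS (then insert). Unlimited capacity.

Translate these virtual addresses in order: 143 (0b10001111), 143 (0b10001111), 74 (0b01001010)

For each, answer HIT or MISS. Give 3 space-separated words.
Answer: MISS HIT MISS

Derivation:
vaddr=143: (4,1) not in TLB -> MISS, insert
vaddr=143: (4,1) in TLB -> HIT
vaddr=74: (2,1) not in TLB -> MISS, insert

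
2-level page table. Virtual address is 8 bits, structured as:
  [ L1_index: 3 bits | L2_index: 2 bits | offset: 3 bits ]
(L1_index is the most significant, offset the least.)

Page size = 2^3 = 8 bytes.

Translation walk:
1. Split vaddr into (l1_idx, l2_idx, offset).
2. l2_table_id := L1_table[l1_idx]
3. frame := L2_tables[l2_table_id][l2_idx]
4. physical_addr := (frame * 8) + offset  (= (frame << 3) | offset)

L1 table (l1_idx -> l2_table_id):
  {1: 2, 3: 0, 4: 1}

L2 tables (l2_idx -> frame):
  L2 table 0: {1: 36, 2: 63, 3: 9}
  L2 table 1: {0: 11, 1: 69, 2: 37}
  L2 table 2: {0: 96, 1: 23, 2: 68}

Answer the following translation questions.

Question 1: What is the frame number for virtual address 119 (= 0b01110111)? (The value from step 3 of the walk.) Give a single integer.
Answer: 63

Derivation:
vaddr = 119: l1_idx=3, l2_idx=2
L1[3] = 0; L2[0][2] = 63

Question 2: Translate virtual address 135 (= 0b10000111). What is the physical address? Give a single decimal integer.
Answer: 95

Derivation:
vaddr = 135 = 0b10000111
Split: l1_idx=4, l2_idx=0, offset=7
L1[4] = 1
L2[1][0] = 11
paddr = 11 * 8 + 7 = 95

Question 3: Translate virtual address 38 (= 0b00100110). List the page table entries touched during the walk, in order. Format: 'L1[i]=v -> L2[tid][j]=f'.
Answer: L1[1]=2 -> L2[2][0]=96

Derivation:
vaddr = 38 = 0b00100110
Split: l1_idx=1, l2_idx=0, offset=6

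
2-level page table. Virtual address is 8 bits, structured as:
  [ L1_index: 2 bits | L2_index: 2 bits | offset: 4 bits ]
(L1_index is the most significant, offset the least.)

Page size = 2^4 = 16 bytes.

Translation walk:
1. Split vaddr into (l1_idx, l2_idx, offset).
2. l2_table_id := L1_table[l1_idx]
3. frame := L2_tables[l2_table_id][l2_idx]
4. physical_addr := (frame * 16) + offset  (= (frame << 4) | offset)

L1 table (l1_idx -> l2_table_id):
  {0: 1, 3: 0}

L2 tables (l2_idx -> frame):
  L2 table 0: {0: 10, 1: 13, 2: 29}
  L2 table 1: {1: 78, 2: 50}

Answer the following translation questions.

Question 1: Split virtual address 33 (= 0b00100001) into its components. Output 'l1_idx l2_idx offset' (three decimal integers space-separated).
vaddr = 33 = 0b00100001
  top 2 bits -> l1_idx = 0
  next 2 bits -> l2_idx = 2
  bottom 4 bits -> offset = 1

Answer: 0 2 1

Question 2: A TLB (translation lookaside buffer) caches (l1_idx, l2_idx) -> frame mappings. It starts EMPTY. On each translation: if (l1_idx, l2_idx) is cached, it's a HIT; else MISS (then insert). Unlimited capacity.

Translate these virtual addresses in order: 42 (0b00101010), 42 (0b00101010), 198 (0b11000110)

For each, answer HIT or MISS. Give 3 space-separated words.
Answer: MISS HIT MISS

Derivation:
vaddr=42: (0,2) not in TLB -> MISS, insert
vaddr=42: (0,2) in TLB -> HIT
vaddr=198: (3,0) not in TLB -> MISS, insert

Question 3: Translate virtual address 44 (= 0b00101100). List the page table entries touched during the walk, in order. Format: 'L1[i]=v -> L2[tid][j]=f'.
vaddr = 44 = 0b00101100
Split: l1_idx=0, l2_idx=2, offset=12

Answer: L1[0]=1 -> L2[1][2]=50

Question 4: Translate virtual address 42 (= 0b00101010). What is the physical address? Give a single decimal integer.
Answer: 810

Derivation:
vaddr = 42 = 0b00101010
Split: l1_idx=0, l2_idx=2, offset=10
L1[0] = 1
L2[1][2] = 50
paddr = 50 * 16 + 10 = 810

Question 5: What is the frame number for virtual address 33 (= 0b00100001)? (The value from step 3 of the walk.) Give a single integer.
Answer: 50

Derivation:
vaddr = 33: l1_idx=0, l2_idx=2
L1[0] = 1; L2[1][2] = 50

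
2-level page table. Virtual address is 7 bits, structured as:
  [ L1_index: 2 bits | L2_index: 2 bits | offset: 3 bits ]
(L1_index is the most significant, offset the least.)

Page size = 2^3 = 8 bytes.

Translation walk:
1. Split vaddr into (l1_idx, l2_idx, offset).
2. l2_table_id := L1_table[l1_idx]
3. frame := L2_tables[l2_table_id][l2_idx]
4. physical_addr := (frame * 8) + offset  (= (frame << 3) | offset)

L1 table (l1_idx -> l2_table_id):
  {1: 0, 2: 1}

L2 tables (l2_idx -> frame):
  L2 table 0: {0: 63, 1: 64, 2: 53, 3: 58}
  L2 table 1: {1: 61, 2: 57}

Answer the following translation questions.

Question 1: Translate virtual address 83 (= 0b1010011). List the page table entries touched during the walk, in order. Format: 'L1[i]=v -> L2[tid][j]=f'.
vaddr = 83 = 0b1010011
Split: l1_idx=2, l2_idx=2, offset=3

Answer: L1[2]=1 -> L2[1][2]=57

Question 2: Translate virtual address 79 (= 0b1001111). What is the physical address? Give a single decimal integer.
vaddr = 79 = 0b1001111
Split: l1_idx=2, l2_idx=1, offset=7
L1[2] = 1
L2[1][1] = 61
paddr = 61 * 8 + 7 = 495

Answer: 495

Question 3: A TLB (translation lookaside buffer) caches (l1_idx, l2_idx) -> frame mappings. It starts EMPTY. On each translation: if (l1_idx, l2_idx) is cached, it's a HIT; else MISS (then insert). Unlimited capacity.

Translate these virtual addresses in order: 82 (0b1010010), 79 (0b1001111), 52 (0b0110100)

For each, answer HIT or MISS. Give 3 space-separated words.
Answer: MISS MISS MISS

Derivation:
vaddr=82: (2,2) not in TLB -> MISS, insert
vaddr=79: (2,1) not in TLB -> MISS, insert
vaddr=52: (1,2) not in TLB -> MISS, insert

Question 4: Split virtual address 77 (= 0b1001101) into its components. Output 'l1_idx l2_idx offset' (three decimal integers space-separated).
Answer: 2 1 5

Derivation:
vaddr = 77 = 0b1001101
  top 2 bits -> l1_idx = 2
  next 2 bits -> l2_idx = 1
  bottom 3 bits -> offset = 5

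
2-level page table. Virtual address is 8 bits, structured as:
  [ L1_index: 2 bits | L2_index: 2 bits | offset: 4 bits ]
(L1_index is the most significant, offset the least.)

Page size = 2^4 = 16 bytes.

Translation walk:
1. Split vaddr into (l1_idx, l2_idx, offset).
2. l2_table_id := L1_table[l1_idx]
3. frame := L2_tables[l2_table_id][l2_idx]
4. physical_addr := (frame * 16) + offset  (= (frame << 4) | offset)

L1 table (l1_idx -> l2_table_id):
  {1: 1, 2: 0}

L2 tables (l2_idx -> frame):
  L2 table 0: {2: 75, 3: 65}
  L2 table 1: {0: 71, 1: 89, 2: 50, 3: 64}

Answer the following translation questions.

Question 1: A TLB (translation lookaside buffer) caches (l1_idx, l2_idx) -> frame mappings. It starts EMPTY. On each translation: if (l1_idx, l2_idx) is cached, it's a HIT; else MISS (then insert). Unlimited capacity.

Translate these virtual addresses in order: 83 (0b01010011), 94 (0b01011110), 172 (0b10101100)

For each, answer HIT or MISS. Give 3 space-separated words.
Answer: MISS HIT MISS

Derivation:
vaddr=83: (1,1) not in TLB -> MISS, insert
vaddr=94: (1,1) in TLB -> HIT
vaddr=172: (2,2) not in TLB -> MISS, insert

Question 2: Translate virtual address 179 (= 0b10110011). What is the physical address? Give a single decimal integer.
Answer: 1043

Derivation:
vaddr = 179 = 0b10110011
Split: l1_idx=2, l2_idx=3, offset=3
L1[2] = 0
L2[0][3] = 65
paddr = 65 * 16 + 3 = 1043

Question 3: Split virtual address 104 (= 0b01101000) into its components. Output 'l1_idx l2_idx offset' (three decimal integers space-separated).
vaddr = 104 = 0b01101000
  top 2 bits -> l1_idx = 1
  next 2 bits -> l2_idx = 2
  bottom 4 bits -> offset = 8

Answer: 1 2 8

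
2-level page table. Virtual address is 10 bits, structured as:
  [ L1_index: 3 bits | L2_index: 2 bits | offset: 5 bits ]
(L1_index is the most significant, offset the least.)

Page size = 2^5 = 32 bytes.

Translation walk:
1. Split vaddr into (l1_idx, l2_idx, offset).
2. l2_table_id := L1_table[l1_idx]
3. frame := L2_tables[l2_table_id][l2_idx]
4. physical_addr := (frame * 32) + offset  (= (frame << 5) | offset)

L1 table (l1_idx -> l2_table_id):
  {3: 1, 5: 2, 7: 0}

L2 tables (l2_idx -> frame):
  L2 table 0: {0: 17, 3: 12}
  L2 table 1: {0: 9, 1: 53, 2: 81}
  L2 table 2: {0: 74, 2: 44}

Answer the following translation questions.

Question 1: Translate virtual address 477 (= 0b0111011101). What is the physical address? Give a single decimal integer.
Answer: 2621

Derivation:
vaddr = 477 = 0b0111011101
Split: l1_idx=3, l2_idx=2, offset=29
L1[3] = 1
L2[1][2] = 81
paddr = 81 * 32 + 29 = 2621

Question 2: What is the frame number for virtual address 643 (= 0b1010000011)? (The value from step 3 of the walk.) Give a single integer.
vaddr = 643: l1_idx=5, l2_idx=0
L1[5] = 2; L2[2][0] = 74

Answer: 74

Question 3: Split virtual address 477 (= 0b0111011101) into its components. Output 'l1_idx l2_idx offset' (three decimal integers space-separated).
vaddr = 477 = 0b0111011101
  top 3 bits -> l1_idx = 3
  next 2 bits -> l2_idx = 2
  bottom 5 bits -> offset = 29

Answer: 3 2 29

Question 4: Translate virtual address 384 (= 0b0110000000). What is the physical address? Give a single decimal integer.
Answer: 288

Derivation:
vaddr = 384 = 0b0110000000
Split: l1_idx=3, l2_idx=0, offset=0
L1[3] = 1
L2[1][0] = 9
paddr = 9 * 32 + 0 = 288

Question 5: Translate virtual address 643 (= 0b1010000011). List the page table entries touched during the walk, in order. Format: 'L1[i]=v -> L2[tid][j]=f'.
Answer: L1[5]=2 -> L2[2][0]=74

Derivation:
vaddr = 643 = 0b1010000011
Split: l1_idx=5, l2_idx=0, offset=3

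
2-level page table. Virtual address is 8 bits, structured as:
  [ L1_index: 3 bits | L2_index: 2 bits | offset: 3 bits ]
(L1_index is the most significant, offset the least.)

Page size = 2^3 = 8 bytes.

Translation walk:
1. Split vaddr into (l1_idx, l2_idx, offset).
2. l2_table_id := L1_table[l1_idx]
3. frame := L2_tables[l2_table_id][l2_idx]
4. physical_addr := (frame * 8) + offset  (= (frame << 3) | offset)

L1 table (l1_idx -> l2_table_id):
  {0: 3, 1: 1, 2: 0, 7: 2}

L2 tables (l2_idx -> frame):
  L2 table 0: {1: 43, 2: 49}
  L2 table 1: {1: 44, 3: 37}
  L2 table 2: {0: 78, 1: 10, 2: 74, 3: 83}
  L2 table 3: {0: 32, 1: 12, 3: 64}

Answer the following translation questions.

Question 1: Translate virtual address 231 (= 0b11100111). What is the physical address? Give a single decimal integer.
vaddr = 231 = 0b11100111
Split: l1_idx=7, l2_idx=0, offset=7
L1[7] = 2
L2[2][0] = 78
paddr = 78 * 8 + 7 = 631

Answer: 631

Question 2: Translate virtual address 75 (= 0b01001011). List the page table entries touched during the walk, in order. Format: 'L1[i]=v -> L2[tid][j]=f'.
vaddr = 75 = 0b01001011
Split: l1_idx=2, l2_idx=1, offset=3

Answer: L1[2]=0 -> L2[0][1]=43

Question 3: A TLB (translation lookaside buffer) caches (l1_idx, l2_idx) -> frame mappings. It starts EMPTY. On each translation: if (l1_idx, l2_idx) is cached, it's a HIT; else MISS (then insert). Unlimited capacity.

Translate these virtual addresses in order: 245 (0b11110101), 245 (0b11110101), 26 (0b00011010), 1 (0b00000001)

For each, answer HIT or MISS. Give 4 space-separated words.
vaddr=245: (7,2) not in TLB -> MISS, insert
vaddr=245: (7,2) in TLB -> HIT
vaddr=26: (0,3) not in TLB -> MISS, insert
vaddr=1: (0,0) not in TLB -> MISS, insert

Answer: MISS HIT MISS MISS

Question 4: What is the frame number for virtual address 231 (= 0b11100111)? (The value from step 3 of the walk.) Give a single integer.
vaddr = 231: l1_idx=7, l2_idx=0
L1[7] = 2; L2[2][0] = 78

Answer: 78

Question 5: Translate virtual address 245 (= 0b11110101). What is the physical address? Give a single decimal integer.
Answer: 597

Derivation:
vaddr = 245 = 0b11110101
Split: l1_idx=7, l2_idx=2, offset=5
L1[7] = 2
L2[2][2] = 74
paddr = 74 * 8 + 5 = 597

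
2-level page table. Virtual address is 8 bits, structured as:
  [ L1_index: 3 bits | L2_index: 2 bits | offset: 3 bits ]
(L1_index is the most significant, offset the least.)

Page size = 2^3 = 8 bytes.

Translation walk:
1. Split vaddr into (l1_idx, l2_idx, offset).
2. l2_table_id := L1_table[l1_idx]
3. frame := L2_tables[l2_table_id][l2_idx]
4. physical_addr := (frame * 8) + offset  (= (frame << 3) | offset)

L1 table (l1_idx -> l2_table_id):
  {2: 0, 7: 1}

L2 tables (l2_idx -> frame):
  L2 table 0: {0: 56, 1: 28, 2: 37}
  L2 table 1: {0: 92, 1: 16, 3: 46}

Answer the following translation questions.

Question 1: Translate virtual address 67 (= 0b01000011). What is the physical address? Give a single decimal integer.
vaddr = 67 = 0b01000011
Split: l1_idx=2, l2_idx=0, offset=3
L1[2] = 0
L2[0][0] = 56
paddr = 56 * 8 + 3 = 451

Answer: 451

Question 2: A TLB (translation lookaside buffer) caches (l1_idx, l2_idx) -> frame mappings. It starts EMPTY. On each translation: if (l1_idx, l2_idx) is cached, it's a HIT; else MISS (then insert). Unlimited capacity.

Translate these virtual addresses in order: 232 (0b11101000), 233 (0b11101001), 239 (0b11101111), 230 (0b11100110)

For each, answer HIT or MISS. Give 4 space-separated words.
Answer: MISS HIT HIT MISS

Derivation:
vaddr=232: (7,1) not in TLB -> MISS, insert
vaddr=233: (7,1) in TLB -> HIT
vaddr=239: (7,1) in TLB -> HIT
vaddr=230: (7,0) not in TLB -> MISS, insert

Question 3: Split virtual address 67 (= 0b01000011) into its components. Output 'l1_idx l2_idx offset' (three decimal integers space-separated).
vaddr = 67 = 0b01000011
  top 3 bits -> l1_idx = 2
  next 2 bits -> l2_idx = 0
  bottom 3 bits -> offset = 3

Answer: 2 0 3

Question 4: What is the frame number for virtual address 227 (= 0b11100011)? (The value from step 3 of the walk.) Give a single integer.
vaddr = 227: l1_idx=7, l2_idx=0
L1[7] = 1; L2[1][0] = 92

Answer: 92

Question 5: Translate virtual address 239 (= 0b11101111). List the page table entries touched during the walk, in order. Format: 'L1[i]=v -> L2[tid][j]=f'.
Answer: L1[7]=1 -> L2[1][1]=16

Derivation:
vaddr = 239 = 0b11101111
Split: l1_idx=7, l2_idx=1, offset=7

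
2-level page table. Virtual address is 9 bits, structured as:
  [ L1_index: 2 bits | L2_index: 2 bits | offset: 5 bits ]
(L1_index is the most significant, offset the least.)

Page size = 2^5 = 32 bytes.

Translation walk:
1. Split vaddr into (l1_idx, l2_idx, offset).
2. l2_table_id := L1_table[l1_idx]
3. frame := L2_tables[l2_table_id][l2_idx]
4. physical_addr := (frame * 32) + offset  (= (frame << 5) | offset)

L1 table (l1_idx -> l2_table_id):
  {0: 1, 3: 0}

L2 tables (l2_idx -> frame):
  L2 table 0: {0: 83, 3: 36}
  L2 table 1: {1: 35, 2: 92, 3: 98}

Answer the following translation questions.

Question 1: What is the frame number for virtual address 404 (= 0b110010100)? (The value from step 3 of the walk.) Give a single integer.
Answer: 83

Derivation:
vaddr = 404: l1_idx=3, l2_idx=0
L1[3] = 0; L2[0][0] = 83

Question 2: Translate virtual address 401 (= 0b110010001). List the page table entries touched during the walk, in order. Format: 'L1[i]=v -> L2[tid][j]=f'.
Answer: L1[3]=0 -> L2[0][0]=83

Derivation:
vaddr = 401 = 0b110010001
Split: l1_idx=3, l2_idx=0, offset=17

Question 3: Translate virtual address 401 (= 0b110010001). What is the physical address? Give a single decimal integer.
vaddr = 401 = 0b110010001
Split: l1_idx=3, l2_idx=0, offset=17
L1[3] = 0
L2[0][0] = 83
paddr = 83 * 32 + 17 = 2673

Answer: 2673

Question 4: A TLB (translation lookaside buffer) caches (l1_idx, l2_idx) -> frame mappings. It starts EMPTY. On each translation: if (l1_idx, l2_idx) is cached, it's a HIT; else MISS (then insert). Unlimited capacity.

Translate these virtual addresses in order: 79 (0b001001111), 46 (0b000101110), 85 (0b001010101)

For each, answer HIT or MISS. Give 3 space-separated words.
Answer: MISS MISS HIT

Derivation:
vaddr=79: (0,2) not in TLB -> MISS, insert
vaddr=46: (0,1) not in TLB -> MISS, insert
vaddr=85: (0,2) in TLB -> HIT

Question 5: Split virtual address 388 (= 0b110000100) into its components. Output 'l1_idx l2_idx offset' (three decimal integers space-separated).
Answer: 3 0 4

Derivation:
vaddr = 388 = 0b110000100
  top 2 bits -> l1_idx = 3
  next 2 bits -> l2_idx = 0
  bottom 5 bits -> offset = 4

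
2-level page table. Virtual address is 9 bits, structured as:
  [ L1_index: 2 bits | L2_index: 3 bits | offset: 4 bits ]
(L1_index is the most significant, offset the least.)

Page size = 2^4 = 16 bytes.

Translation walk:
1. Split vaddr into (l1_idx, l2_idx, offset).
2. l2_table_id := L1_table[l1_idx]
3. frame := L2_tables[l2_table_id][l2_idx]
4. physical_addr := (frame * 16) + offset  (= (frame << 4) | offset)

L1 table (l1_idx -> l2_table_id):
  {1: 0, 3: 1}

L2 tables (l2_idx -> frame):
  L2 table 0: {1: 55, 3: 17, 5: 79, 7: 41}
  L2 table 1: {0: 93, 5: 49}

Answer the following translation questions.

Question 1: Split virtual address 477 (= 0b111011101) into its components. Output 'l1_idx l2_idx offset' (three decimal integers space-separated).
vaddr = 477 = 0b111011101
  top 2 bits -> l1_idx = 3
  next 3 bits -> l2_idx = 5
  bottom 4 bits -> offset = 13

Answer: 3 5 13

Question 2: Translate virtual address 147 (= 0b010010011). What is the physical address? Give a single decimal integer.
Answer: 883

Derivation:
vaddr = 147 = 0b010010011
Split: l1_idx=1, l2_idx=1, offset=3
L1[1] = 0
L2[0][1] = 55
paddr = 55 * 16 + 3 = 883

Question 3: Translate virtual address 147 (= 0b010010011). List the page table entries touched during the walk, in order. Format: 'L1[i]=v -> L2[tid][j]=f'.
Answer: L1[1]=0 -> L2[0][1]=55

Derivation:
vaddr = 147 = 0b010010011
Split: l1_idx=1, l2_idx=1, offset=3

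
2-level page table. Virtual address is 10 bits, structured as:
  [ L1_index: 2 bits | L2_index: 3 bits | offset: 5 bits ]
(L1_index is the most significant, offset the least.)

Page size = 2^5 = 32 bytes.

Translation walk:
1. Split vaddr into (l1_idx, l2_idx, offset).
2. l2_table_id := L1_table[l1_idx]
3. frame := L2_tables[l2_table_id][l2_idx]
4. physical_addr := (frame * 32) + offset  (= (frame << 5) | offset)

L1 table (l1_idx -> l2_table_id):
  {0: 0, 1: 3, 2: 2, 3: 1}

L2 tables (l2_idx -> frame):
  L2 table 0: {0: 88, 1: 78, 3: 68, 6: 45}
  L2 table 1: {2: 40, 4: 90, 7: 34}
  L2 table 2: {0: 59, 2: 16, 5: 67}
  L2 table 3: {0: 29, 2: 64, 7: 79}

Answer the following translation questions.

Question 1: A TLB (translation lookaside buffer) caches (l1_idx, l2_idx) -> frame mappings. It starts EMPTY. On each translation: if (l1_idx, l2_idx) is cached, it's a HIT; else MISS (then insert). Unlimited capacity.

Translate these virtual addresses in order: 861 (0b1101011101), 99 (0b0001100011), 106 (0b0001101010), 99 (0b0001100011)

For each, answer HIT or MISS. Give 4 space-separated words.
Answer: MISS MISS HIT HIT

Derivation:
vaddr=861: (3,2) not in TLB -> MISS, insert
vaddr=99: (0,3) not in TLB -> MISS, insert
vaddr=106: (0,3) in TLB -> HIT
vaddr=99: (0,3) in TLB -> HIT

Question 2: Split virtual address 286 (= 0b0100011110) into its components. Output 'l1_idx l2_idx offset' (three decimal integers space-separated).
vaddr = 286 = 0b0100011110
  top 2 bits -> l1_idx = 1
  next 3 bits -> l2_idx = 0
  bottom 5 bits -> offset = 30

Answer: 1 0 30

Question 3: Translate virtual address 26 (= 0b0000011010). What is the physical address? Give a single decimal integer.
Answer: 2842

Derivation:
vaddr = 26 = 0b0000011010
Split: l1_idx=0, l2_idx=0, offset=26
L1[0] = 0
L2[0][0] = 88
paddr = 88 * 32 + 26 = 2842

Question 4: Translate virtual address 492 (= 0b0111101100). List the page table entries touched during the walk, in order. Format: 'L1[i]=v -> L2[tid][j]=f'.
vaddr = 492 = 0b0111101100
Split: l1_idx=1, l2_idx=7, offset=12

Answer: L1[1]=3 -> L2[3][7]=79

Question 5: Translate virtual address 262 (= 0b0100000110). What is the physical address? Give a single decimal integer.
Answer: 934

Derivation:
vaddr = 262 = 0b0100000110
Split: l1_idx=1, l2_idx=0, offset=6
L1[1] = 3
L2[3][0] = 29
paddr = 29 * 32 + 6 = 934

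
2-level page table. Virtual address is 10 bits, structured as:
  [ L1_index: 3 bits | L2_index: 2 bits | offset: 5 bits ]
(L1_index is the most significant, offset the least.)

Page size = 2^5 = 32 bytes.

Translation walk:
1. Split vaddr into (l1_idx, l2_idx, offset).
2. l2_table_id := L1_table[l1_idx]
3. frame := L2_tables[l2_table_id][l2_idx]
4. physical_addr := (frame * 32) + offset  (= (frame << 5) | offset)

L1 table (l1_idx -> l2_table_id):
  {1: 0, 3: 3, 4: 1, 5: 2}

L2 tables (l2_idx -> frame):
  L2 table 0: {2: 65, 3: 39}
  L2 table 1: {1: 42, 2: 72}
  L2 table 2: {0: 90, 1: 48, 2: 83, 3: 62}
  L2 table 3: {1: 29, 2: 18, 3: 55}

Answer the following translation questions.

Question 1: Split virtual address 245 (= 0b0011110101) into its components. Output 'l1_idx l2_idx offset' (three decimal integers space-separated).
vaddr = 245 = 0b0011110101
  top 3 bits -> l1_idx = 1
  next 2 bits -> l2_idx = 3
  bottom 5 bits -> offset = 21

Answer: 1 3 21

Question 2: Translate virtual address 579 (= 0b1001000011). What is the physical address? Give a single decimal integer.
vaddr = 579 = 0b1001000011
Split: l1_idx=4, l2_idx=2, offset=3
L1[4] = 1
L2[1][2] = 72
paddr = 72 * 32 + 3 = 2307

Answer: 2307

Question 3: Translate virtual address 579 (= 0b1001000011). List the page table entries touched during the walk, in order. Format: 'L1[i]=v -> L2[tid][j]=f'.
vaddr = 579 = 0b1001000011
Split: l1_idx=4, l2_idx=2, offset=3

Answer: L1[4]=1 -> L2[1][2]=72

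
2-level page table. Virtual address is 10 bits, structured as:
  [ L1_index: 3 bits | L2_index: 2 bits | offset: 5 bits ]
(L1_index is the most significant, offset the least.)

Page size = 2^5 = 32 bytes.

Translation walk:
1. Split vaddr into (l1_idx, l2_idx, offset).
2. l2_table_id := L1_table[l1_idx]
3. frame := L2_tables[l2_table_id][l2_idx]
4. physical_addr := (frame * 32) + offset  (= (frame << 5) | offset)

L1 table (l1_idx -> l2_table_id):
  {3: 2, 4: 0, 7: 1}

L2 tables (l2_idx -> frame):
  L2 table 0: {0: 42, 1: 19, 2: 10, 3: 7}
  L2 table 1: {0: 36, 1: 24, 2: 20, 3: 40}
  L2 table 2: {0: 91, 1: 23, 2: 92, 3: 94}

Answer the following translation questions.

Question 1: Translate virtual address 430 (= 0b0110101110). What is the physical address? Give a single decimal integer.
Answer: 750

Derivation:
vaddr = 430 = 0b0110101110
Split: l1_idx=3, l2_idx=1, offset=14
L1[3] = 2
L2[2][1] = 23
paddr = 23 * 32 + 14 = 750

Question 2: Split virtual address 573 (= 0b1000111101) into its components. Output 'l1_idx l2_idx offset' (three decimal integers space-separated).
Answer: 4 1 29

Derivation:
vaddr = 573 = 0b1000111101
  top 3 bits -> l1_idx = 4
  next 2 bits -> l2_idx = 1
  bottom 5 bits -> offset = 29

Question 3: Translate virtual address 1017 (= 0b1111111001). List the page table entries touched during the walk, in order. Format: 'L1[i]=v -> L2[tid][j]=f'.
Answer: L1[7]=1 -> L2[1][3]=40

Derivation:
vaddr = 1017 = 0b1111111001
Split: l1_idx=7, l2_idx=3, offset=25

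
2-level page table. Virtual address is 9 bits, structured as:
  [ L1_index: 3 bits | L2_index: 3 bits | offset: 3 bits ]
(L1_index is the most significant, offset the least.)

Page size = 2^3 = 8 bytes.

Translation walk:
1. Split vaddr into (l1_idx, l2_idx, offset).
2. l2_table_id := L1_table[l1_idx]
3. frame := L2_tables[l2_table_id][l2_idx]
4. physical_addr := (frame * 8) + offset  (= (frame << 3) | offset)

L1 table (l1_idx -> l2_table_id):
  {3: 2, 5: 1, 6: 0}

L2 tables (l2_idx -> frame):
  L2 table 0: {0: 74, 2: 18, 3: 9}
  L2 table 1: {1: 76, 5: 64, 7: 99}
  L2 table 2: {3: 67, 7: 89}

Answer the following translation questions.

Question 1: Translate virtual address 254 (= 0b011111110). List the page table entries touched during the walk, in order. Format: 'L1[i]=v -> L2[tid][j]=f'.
Answer: L1[3]=2 -> L2[2][7]=89

Derivation:
vaddr = 254 = 0b011111110
Split: l1_idx=3, l2_idx=7, offset=6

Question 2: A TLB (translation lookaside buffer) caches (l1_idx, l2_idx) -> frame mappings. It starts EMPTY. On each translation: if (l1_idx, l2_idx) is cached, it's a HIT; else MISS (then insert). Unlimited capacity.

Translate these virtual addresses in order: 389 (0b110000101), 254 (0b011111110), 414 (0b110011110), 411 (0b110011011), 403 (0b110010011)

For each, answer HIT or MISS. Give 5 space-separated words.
Answer: MISS MISS MISS HIT MISS

Derivation:
vaddr=389: (6,0) not in TLB -> MISS, insert
vaddr=254: (3,7) not in TLB -> MISS, insert
vaddr=414: (6,3) not in TLB -> MISS, insert
vaddr=411: (6,3) in TLB -> HIT
vaddr=403: (6,2) not in TLB -> MISS, insert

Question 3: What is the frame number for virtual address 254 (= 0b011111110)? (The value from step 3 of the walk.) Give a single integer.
vaddr = 254: l1_idx=3, l2_idx=7
L1[3] = 2; L2[2][7] = 89

Answer: 89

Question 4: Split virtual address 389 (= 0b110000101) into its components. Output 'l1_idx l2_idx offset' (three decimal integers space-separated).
vaddr = 389 = 0b110000101
  top 3 bits -> l1_idx = 6
  next 3 bits -> l2_idx = 0
  bottom 3 bits -> offset = 5

Answer: 6 0 5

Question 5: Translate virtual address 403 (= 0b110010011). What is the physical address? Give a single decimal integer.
vaddr = 403 = 0b110010011
Split: l1_idx=6, l2_idx=2, offset=3
L1[6] = 0
L2[0][2] = 18
paddr = 18 * 8 + 3 = 147

Answer: 147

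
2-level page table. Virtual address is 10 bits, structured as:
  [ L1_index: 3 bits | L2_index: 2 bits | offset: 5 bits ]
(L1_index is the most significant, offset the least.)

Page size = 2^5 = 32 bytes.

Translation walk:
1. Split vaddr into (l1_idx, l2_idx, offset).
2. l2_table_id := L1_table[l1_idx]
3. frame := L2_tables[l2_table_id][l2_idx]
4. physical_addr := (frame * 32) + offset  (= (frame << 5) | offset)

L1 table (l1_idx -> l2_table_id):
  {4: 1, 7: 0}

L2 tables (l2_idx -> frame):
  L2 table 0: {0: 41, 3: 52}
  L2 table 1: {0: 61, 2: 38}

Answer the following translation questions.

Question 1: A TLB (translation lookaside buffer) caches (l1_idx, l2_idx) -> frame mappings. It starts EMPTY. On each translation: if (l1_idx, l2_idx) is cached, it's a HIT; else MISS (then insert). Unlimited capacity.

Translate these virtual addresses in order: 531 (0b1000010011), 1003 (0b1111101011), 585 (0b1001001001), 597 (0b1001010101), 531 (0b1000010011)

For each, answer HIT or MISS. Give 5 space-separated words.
vaddr=531: (4,0) not in TLB -> MISS, insert
vaddr=1003: (7,3) not in TLB -> MISS, insert
vaddr=585: (4,2) not in TLB -> MISS, insert
vaddr=597: (4,2) in TLB -> HIT
vaddr=531: (4,0) in TLB -> HIT

Answer: MISS MISS MISS HIT HIT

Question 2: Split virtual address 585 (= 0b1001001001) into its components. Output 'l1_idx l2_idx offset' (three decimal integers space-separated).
vaddr = 585 = 0b1001001001
  top 3 bits -> l1_idx = 4
  next 2 bits -> l2_idx = 2
  bottom 5 bits -> offset = 9

Answer: 4 2 9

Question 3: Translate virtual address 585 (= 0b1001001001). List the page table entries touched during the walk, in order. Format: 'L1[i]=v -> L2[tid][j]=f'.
Answer: L1[4]=1 -> L2[1][2]=38

Derivation:
vaddr = 585 = 0b1001001001
Split: l1_idx=4, l2_idx=2, offset=9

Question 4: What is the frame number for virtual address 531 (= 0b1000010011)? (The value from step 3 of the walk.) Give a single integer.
Answer: 61

Derivation:
vaddr = 531: l1_idx=4, l2_idx=0
L1[4] = 1; L2[1][0] = 61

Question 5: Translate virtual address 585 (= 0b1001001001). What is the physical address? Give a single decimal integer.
vaddr = 585 = 0b1001001001
Split: l1_idx=4, l2_idx=2, offset=9
L1[4] = 1
L2[1][2] = 38
paddr = 38 * 32 + 9 = 1225

Answer: 1225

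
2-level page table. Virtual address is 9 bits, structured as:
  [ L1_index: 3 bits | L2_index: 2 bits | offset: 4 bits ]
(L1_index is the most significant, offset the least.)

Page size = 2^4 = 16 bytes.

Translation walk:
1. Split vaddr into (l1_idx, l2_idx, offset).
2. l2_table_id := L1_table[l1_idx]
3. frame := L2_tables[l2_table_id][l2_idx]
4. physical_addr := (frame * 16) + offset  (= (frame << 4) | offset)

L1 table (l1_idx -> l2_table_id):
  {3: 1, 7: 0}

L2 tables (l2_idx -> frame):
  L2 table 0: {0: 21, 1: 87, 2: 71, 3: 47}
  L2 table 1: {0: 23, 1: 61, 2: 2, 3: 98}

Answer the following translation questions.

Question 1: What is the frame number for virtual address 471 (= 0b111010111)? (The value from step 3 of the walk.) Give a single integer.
vaddr = 471: l1_idx=7, l2_idx=1
L1[7] = 0; L2[0][1] = 87

Answer: 87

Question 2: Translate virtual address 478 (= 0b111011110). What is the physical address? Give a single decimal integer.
Answer: 1406

Derivation:
vaddr = 478 = 0b111011110
Split: l1_idx=7, l2_idx=1, offset=14
L1[7] = 0
L2[0][1] = 87
paddr = 87 * 16 + 14 = 1406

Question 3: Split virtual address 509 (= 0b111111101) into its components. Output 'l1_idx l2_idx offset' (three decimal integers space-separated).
vaddr = 509 = 0b111111101
  top 3 bits -> l1_idx = 7
  next 2 bits -> l2_idx = 3
  bottom 4 bits -> offset = 13

Answer: 7 3 13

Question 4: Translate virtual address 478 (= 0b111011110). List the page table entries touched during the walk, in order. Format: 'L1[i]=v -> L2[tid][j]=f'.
Answer: L1[7]=0 -> L2[0][1]=87

Derivation:
vaddr = 478 = 0b111011110
Split: l1_idx=7, l2_idx=1, offset=14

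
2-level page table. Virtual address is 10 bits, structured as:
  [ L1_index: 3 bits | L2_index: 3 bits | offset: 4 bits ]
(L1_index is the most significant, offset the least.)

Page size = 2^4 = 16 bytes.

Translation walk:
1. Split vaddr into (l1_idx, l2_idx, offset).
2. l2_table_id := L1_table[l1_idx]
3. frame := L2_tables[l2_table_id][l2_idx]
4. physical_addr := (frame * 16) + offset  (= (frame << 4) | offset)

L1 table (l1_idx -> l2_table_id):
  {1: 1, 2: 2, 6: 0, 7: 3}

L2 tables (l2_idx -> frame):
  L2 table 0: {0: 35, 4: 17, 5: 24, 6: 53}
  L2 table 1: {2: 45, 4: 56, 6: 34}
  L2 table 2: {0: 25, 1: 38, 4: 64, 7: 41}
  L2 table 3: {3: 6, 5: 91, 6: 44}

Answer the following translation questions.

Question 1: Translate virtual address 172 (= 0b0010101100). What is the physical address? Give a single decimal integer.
vaddr = 172 = 0b0010101100
Split: l1_idx=1, l2_idx=2, offset=12
L1[1] = 1
L2[1][2] = 45
paddr = 45 * 16 + 12 = 732

Answer: 732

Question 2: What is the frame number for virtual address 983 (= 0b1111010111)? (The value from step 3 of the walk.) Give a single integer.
Answer: 91

Derivation:
vaddr = 983: l1_idx=7, l2_idx=5
L1[7] = 3; L2[3][5] = 91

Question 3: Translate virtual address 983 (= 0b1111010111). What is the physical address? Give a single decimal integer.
Answer: 1463

Derivation:
vaddr = 983 = 0b1111010111
Split: l1_idx=7, l2_idx=5, offset=7
L1[7] = 3
L2[3][5] = 91
paddr = 91 * 16 + 7 = 1463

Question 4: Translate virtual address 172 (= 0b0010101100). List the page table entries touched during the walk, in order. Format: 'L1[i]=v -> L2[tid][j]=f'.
vaddr = 172 = 0b0010101100
Split: l1_idx=1, l2_idx=2, offset=12

Answer: L1[1]=1 -> L2[1][2]=45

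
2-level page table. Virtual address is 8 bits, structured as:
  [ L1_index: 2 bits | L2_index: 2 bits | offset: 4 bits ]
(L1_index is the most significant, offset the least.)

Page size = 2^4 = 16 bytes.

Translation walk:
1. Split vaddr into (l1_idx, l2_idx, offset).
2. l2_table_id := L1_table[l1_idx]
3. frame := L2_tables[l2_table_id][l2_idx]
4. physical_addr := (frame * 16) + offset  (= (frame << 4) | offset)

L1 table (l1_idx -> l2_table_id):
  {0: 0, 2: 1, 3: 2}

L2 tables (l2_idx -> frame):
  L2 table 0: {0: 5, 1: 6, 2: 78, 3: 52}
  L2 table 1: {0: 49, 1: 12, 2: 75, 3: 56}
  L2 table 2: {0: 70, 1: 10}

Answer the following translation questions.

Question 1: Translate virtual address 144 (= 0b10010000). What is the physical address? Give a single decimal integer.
vaddr = 144 = 0b10010000
Split: l1_idx=2, l2_idx=1, offset=0
L1[2] = 1
L2[1][1] = 12
paddr = 12 * 16 + 0 = 192

Answer: 192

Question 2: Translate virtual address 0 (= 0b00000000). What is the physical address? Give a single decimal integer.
Answer: 80

Derivation:
vaddr = 0 = 0b00000000
Split: l1_idx=0, l2_idx=0, offset=0
L1[0] = 0
L2[0][0] = 5
paddr = 5 * 16 + 0 = 80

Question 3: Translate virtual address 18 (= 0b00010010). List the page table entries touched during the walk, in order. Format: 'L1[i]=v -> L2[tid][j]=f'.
Answer: L1[0]=0 -> L2[0][1]=6

Derivation:
vaddr = 18 = 0b00010010
Split: l1_idx=0, l2_idx=1, offset=2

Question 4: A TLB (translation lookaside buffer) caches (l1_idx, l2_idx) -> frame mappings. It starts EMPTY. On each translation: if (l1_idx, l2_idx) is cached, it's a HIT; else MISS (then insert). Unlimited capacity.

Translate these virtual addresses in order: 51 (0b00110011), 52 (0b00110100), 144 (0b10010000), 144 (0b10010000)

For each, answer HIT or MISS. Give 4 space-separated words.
Answer: MISS HIT MISS HIT

Derivation:
vaddr=51: (0,3) not in TLB -> MISS, insert
vaddr=52: (0,3) in TLB -> HIT
vaddr=144: (2,1) not in TLB -> MISS, insert
vaddr=144: (2,1) in TLB -> HIT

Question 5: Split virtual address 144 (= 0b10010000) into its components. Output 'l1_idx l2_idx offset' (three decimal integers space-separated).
vaddr = 144 = 0b10010000
  top 2 bits -> l1_idx = 2
  next 2 bits -> l2_idx = 1
  bottom 4 bits -> offset = 0

Answer: 2 1 0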